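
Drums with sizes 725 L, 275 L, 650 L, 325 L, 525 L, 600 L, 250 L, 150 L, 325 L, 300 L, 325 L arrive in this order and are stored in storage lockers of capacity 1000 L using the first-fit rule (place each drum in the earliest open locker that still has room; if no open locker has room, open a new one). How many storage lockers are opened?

5

  725 → locker 1 (new)  [load 725/1000]
  275 → locker 1  [load 1000/1000]
  650 → locker 2 (new)  [load 650/1000]
  325 → locker 2  [load 975/1000]
  525 → locker 3 (new)  [load 525/1000]
  600 → locker 4 (new)  [load 600/1000]
  250 → locker 3  [load 775/1000]
  150 → locker 3  [load 925/1000]
  325 → locker 4  [load 925/1000]
  300 → locker 5 (new)  [load 300/1000]
  325 → locker 5  [load 625/1000]
5 storage lockers opened.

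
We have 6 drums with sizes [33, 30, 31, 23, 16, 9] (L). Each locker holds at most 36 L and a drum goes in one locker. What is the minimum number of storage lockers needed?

Total = 33 + 31 + 30 + 23 + 16 + 9 = 142 L.
Lower bound: ⌈142/36⌉ = 4 storage lockers.
A packing using 5 storage lockers:
  locker 1: 33 = 33
  locker 2: 31 = 31
  locker 3: 30 = 30
  locker 4: 23 + 9 = 32
  locker 5: 16 = 16
No arrangement into 4 storage lockers stays within capacity, so 5 is optimal.

5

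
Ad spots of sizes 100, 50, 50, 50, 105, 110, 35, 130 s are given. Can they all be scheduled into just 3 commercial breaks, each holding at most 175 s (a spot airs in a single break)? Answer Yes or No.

Total = 630 s; ⌈630/175⌉ = 4.
At least 4 commercial breaks are required, but only 3 are allowed.

No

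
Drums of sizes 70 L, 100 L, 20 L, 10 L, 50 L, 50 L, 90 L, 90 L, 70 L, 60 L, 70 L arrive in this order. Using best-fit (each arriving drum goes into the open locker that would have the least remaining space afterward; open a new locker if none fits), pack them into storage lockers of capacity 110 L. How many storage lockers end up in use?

8

  70 → locker 1 (new)  [load 70/110]
  100 → locker 2 (new)  [load 100/110]
  20 → locker 1  [load 90/110]
  10 → locker 2  [load 110/110]
  50 → locker 3 (new)  [load 50/110]
  50 → locker 3  [load 100/110]
  90 → locker 4 (new)  [load 90/110]
  90 → locker 5 (new)  [load 90/110]
  70 → locker 6 (new)  [load 70/110]
  60 → locker 7 (new)  [load 60/110]
  70 → locker 8 (new)  [load 70/110]
8 storage lockers opened.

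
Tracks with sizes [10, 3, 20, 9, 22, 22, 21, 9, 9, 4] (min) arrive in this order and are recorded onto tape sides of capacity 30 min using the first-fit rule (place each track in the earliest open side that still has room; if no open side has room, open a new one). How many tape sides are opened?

  10 → side 1 (new)  [load 10/30]
  3 → side 1  [load 13/30]
  20 → side 2 (new)  [load 20/30]
  9 → side 1  [load 22/30]
  22 → side 3 (new)  [load 22/30]
  22 → side 4 (new)  [load 22/30]
  21 → side 5 (new)  [load 21/30]
  9 → side 2  [load 29/30]
  9 → side 5  [load 30/30]
  4 → side 1  [load 26/30]
5 tape sides opened.

5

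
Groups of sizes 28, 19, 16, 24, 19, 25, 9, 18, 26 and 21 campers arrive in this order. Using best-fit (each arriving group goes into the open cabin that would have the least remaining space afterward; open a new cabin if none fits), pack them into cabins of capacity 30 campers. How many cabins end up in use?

9

  28 → cabin 1 (new)  [load 28/30]
  19 → cabin 2 (new)  [load 19/30]
  16 → cabin 3 (new)  [load 16/30]
  24 → cabin 4 (new)  [load 24/30]
  19 → cabin 5 (new)  [load 19/30]
  25 → cabin 6 (new)  [load 25/30]
  9 → cabin 2  [load 28/30]
  18 → cabin 7 (new)  [load 18/30]
  26 → cabin 8 (new)  [load 26/30]
  21 → cabin 9 (new)  [load 21/30]
9 cabins opened.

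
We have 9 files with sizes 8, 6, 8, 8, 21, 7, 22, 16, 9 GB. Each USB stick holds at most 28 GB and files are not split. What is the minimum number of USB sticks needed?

Total = 22 + 21 + 16 + 9 + 8 + 8 + 8 + 7 + 6 = 105 GB.
Lower bound: ⌈105/28⌉ = 4 USB sticks.
A packing using 4 USB sticks:
  USB stick 1: 22 + 6 = 28
  USB stick 2: 21 + 7 = 28
  USB stick 3: 16 + 9 = 25
  USB stick 4: 8 + 8 + 8 = 24
This matches the lower bound, so 4 is optimal.

4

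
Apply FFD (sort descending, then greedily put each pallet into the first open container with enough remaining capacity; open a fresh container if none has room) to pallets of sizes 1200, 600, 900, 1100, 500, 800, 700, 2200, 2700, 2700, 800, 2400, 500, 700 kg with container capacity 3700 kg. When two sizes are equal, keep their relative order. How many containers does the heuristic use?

6

Sorted descending: 2700, 2700, 2400, 2200, 1200, 1100, 900, 800, 800, 700, 700, 600, 500, 500.
  2700 → container 1 (new)  [load 2700/3700]
  2700 → container 2 (new)  [load 2700/3700]
  2400 → container 3 (new)  [load 2400/3700]
  2200 → container 4 (new)  [load 2200/3700]
  1200 → container 3  [load 3600/3700]
  1100 → container 4  [load 3300/3700]
  900 → container 1  [load 3600/3700]
  800 → container 2  [load 3500/3700]
  800 → container 5 (new)  [load 800/3700]
  700 → container 5  [load 1500/3700]
  700 → container 5  [load 2200/3700]
  600 → container 5  [load 2800/3700]
  500 → container 5  [load 3300/3700]
  500 → container 6 (new)  [load 500/3700]
6 containers opened.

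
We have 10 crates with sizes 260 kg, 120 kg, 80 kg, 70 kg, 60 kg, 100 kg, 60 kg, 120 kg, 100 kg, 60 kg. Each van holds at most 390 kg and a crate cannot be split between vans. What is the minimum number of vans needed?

3

Total = 260 + 120 + 120 + 100 + 100 + 80 + 70 + 60 + 60 + 60 = 1030 kg.
Lower bound: ⌈1030/390⌉ = 3 vans.
A packing using 3 vans:
  van 1: 260 + 120 = 380
  van 2: 120 + 100 + 100 + 70 = 390
  van 3: 80 + 60 + 60 + 60 = 260
This matches the lower bound, so 3 is optimal.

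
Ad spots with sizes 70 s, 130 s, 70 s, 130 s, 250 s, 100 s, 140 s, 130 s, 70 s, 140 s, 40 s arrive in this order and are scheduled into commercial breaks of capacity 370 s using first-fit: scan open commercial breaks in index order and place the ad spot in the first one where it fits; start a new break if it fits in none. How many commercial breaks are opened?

4

  70 → break 1 (new)  [load 70/370]
  130 → break 1  [load 200/370]
  70 → break 1  [load 270/370]
  130 → break 2 (new)  [load 130/370]
  250 → break 3 (new)  [load 250/370]
  100 → break 1  [load 370/370]
  140 → break 2  [load 270/370]
  130 → break 4 (new)  [load 130/370]
  70 → break 2  [load 340/370]
  140 → break 4  [load 270/370]
  40 → break 3  [load 290/370]
4 commercial breaks opened.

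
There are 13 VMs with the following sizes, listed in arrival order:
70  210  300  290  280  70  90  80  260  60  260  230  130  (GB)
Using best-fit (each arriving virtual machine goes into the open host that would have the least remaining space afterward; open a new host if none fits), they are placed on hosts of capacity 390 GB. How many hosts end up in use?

  70 → host 1 (new)  [load 70/390]
  210 → host 1  [load 280/390]
  300 → host 2 (new)  [load 300/390]
  290 → host 3 (new)  [load 290/390]
  280 → host 4 (new)  [load 280/390]
  70 → host 2  [load 370/390]
  90 → host 3  [load 380/390]
  80 → host 1  [load 360/390]
  260 → host 5 (new)  [load 260/390]
  60 → host 4  [load 340/390]
  260 → host 6 (new)  [load 260/390]
  230 → host 7 (new)  [load 230/390]
  130 → host 5  [load 390/390]
7 hosts opened.

7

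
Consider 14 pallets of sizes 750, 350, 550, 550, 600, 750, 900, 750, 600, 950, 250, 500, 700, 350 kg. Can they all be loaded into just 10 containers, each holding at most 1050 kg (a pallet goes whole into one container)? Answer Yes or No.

Yes

A valid assignment using 10 containers:
  container 1: 950 = 950
  container 2: 900 = 900
  container 3: 750 + 250 = 1000
  container 4: 750 = 750
  container 5: 750 = 750
  container 6: 700 + 350 = 1050
  container 7: 600 + 350 = 950
  container 8: 600 = 600
  container 9: 550 + 500 = 1050
  container 10: 550 = 550
Every load is within 1050 kg, so 10 containers suffice.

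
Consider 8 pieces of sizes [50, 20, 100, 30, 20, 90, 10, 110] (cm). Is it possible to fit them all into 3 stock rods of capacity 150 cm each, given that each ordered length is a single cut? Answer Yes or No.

A valid assignment using 3 stock rods:
  stock rod 1: 110 + 30 + 10 = 150
  stock rod 2: 100 + 50 = 150
  stock rod 3: 90 + 20 + 20 = 130
Every load is within 150 cm, so 3 stock rods suffice.

Yes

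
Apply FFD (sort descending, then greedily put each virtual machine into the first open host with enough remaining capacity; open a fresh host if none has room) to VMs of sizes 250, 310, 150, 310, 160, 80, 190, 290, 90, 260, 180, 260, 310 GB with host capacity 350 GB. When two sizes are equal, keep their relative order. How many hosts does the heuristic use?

9

Sorted descending: 310, 310, 310, 290, 260, 260, 250, 190, 180, 160, 150, 90, 80.
  310 → host 1 (new)  [load 310/350]
  310 → host 2 (new)  [load 310/350]
  310 → host 3 (new)  [load 310/350]
  290 → host 4 (new)  [load 290/350]
  260 → host 5 (new)  [load 260/350]
  260 → host 6 (new)  [load 260/350]
  250 → host 7 (new)  [load 250/350]
  190 → host 8 (new)  [load 190/350]
  180 → host 9 (new)  [load 180/350]
  160 → host 8  [load 350/350]
  150 → host 9  [load 330/350]
  90 → host 5  [load 350/350]
  80 → host 6  [load 340/350]
9 hosts opened.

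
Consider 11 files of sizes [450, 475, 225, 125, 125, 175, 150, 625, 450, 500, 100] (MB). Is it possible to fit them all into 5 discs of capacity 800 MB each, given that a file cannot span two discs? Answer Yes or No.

Yes

A valid assignment using 5 discs:
  disc 1: 625 + 175 = 800
  disc 2: 500 + 225 = 725
  disc 3: 475 + 150 + 125 = 750
  disc 4: 450 + 125 + 100 = 675
  disc 5: 450 = 450
Every load is within 800 MB, so 5 discs suffice.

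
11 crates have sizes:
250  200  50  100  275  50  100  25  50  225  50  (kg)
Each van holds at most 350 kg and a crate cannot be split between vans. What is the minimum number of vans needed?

Total = 275 + 250 + 225 + 200 + 100 + 100 + 50 + 50 + 50 + 50 + 25 = 1375 kg.
Lower bound: ⌈1375/350⌉ = 4 vans.
A packing using 4 vans:
  van 1: 275 + 50 + 25 = 350
  van 2: 250 + 100 = 350
  van 3: 225 + 100 = 325
  van 4: 200 + 50 + 50 + 50 = 350
This matches the lower bound, so 4 is optimal.

4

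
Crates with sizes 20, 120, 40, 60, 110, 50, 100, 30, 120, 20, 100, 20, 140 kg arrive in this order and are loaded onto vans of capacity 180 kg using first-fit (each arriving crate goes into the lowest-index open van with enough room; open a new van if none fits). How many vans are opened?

  20 → van 1 (new)  [load 20/180]
  120 → van 1  [load 140/180]
  40 → van 1  [load 180/180]
  60 → van 2 (new)  [load 60/180]
  110 → van 2  [load 170/180]
  50 → van 3 (new)  [load 50/180]
  100 → van 3  [load 150/180]
  30 → van 3  [load 180/180]
  120 → van 4 (new)  [load 120/180]
  20 → van 4  [load 140/180]
  100 → van 5 (new)  [load 100/180]
  20 → van 4  [load 160/180]
  140 → van 6 (new)  [load 140/180]
6 vans opened.

6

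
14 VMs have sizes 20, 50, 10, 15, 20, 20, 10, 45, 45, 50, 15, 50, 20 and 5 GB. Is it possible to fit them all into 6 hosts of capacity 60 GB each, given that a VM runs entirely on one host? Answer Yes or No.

No

Total = 375 GB; ⌈375/60⌉ = 7.
At least 7 hosts are required, but only 6 are allowed.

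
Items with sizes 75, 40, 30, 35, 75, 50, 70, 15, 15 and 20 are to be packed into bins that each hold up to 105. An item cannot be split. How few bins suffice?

5

Total = 75 + 75 + 70 + 50 + 40 + 35 + 30 + 20 + 15 + 15 = 425.
Lower bound: ⌈425/105⌉ = 5 bins.
A packing using 5 bins:
  bin 1: 75 + 30 = 105
  bin 2: 75 + 20 = 95
  bin 3: 70 + 35 = 105
  bin 4: 50 + 40 + 15 = 105
  bin 5: 15 = 15
This matches the lower bound, so 5 is optimal.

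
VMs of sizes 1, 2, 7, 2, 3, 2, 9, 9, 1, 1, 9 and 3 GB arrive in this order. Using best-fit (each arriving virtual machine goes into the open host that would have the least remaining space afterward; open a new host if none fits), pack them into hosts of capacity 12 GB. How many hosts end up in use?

  1 → host 1 (new)  [load 1/12]
  2 → host 1  [load 3/12]
  7 → host 1  [load 10/12]
  2 → host 1  [load 12/12]
  3 → host 2 (new)  [load 3/12]
  2 → host 2  [load 5/12]
  9 → host 3 (new)  [load 9/12]
  9 → host 4 (new)  [load 9/12]
  1 → host 3  [load 10/12]
  1 → host 3  [load 11/12]
  9 → host 5 (new)  [load 9/12]
  3 → host 4  [load 12/12]
5 hosts opened.

5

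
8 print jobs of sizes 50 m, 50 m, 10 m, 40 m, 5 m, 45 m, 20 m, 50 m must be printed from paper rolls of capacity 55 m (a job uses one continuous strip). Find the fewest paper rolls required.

6

Total = 50 + 50 + 50 + 45 + 40 + 20 + 10 + 5 = 270 m.
Lower bound: ⌈270/55⌉ = 5 paper rolls.
A packing using 6 paper rolls:
  roll 1: 50 + 5 = 55
  roll 2: 50 = 50
  roll 3: 50 = 50
  roll 4: 45 + 10 = 55
  roll 5: 40 = 40
  roll 6: 20 = 20
No arrangement into 5 paper rolls stays within capacity, so 6 is optimal.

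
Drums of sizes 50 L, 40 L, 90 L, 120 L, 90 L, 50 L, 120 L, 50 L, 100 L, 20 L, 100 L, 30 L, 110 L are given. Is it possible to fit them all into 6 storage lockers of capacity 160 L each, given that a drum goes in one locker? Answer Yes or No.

Total = 970 L; ⌈970/160⌉ = 7.
At least 7 storage lockers are required, but only 6 are allowed.

No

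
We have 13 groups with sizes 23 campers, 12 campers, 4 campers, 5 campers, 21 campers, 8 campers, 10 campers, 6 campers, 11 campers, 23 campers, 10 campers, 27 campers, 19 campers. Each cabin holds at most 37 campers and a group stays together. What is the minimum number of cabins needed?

5

Total = 27 + 23 + 23 + 21 + 19 + 12 + 11 + 10 + 10 + 8 + 6 + 5 + 4 = 179 campers.
Lower bound: ⌈179/37⌉ = 5 cabins.
A packing using 5 cabins:
  cabin 1: 27 + 10 = 37
  cabin 2: 23 + 12 = 35
  cabin 3: 23 + 11 = 34
  cabin 4: 21 + 10 + 6 = 37
  cabin 5: 19 + 8 + 5 + 4 = 36
This matches the lower bound, so 5 is optimal.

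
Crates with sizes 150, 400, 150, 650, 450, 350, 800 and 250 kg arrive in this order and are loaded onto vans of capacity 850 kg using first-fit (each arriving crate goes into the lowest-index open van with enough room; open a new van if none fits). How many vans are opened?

5

  150 → van 1 (new)  [load 150/850]
  400 → van 1  [load 550/850]
  150 → van 1  [load 700/850]
  650 → van 2 (new)  [load 650/850]
  450 → van 3 (new)  [load 450/850]
  350 → van 3  [load 800/850]
  800 → van 4 (new)  [load 800/850]
  250 → van 5 (new)  [load 250/850]
5 vans opened.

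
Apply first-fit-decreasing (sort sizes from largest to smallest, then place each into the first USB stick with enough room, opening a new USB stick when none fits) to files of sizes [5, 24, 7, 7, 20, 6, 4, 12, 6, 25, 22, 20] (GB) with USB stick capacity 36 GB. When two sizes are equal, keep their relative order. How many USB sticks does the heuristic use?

5

Sorted descending: 25, 24, 22, 20, 20, 12, 7, 7, 6, 6, 5, 4.
  25 → USB stick 1 (new)  [load 25/36]
  24 → USB stick 2 (new)  [load 24/36]
  22 → USB stick 3 (new)  [load 22/36]
  20 → USB stick 4 (new)  [load 20/36]
  20 → USB stick 5 (new)  [load 20/36]
  12 → USB stick 2  [load 36/36]
  7 → USB stick 1  [load 32/36]
  7 → USB stick 3  [load 29/36]
  6 → USB stick 3  [load 35/36]
  6 → USB stick 4  [load 26/36]
  5 → USB stick 4  [load 31/36]
  4 → USB stick 1  [load 36/36]
5 USB sticks opened.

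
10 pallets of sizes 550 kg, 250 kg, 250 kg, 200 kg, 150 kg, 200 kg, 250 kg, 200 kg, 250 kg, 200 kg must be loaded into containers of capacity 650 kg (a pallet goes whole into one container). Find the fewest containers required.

4

Total = 550 + 250 + 250 + 250 + 250 + 200 + 200 + 200 + 200 + 150 = 2500 kg.
Lower bound: ⌈2500/650⌉ = 4 containers.
A packing using 4 containers:
  container 1: 550 = 550
  container 2: 250 + 250 + 150 = 650
  container 3: 250 + 200 + 200 = 650
  container 4: 250 + 200 + 200 = 650
This matches the lower bound, so 4 is optimal.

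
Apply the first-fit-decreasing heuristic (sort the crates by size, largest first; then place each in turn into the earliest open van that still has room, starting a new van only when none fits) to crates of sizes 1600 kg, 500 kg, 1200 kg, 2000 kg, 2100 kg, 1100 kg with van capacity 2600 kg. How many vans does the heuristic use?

Sorted descending: 2100, 2000, 1600, 1200, 1100, 500.
  2100 → van 1 (new)  [load 2100/2600]
  2000 → van 2 (new)  [load 2000/2600]
  1600 → van 3 (new)  [load 1600/2600]
  1200 → van 4 (new)  [load 1200/2600]
  1100 → van 4  [load 2300/2600]
  500 → van 1  [load 2600/2600]
4 vans opened.

4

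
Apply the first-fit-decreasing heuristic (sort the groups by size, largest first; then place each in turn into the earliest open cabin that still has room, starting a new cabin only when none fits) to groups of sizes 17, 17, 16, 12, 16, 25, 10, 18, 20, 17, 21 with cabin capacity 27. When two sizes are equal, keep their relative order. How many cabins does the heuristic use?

Sorted descending: 25, 21, 20, 18, 17, 17, 17, 16, 16, 12, 10.
  25 → cabin 1 (new)  [load 25/27]
  21 → cabin 2 (new)  [load 21/27]
  20 → cabin 3 (new)  [load 20/27]
  18 → cabin 4 (new)  [load 18/27]
  17 → cabin 5 (new)  [load 17/27]
  17 → cabin 6 (new)  [load 17/27]
  17 → cabin 7 (new)  [load 17/27]
  16 → cabin 8 (new)  [load 16/27]
  16 → cabin 9 (new)  [load 16/27]
  12 → cabin 10 (new)  [load 12/27]
  10 → cabin 5  [load 27/27]
10 cabins opened.

10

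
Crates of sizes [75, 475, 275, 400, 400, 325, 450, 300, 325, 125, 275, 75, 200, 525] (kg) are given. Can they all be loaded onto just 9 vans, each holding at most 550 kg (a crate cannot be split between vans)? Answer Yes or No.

A valid assignment using 9 vans:
  van 1: 525 = 525
  van 2: 475 + 75 = 550
  van 3: 450 + 75 = 525
  van 4: 400 + 125 = 525
  van 5: 400 = 400
  van 6: 325 + 200 = 525
  van 7: 325 = 325
  van 8: 300 = 300
  van 9: 275 + 275 = 550
Every load is within 550 kg, so 9 vans suffice.

Yes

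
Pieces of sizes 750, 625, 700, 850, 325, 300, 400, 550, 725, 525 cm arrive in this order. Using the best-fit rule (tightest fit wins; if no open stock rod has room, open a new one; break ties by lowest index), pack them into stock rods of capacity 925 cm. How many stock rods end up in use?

8

  750 → stock rod 1 (new)  [load 750/925]
  625 → stock rod 2 (new)  [load 625/925]
  700 → stock rod 3 (new)  [load 700/925]
  850 → stock rod 4 (new)  [load 850/925]
  325 → stock rod 5 (new)  [load 325/925]
  300 → stock rod 2  [load 925/925]
  400 → stock rod 5  [load 725/925]
  550 → stock rod 6 (new)  [load 550/925]
  725 → stock rod 7 (new)  [load 725/925]
  525 → stock rod 8 (new)  [load 525/925]
8 stock rods opened.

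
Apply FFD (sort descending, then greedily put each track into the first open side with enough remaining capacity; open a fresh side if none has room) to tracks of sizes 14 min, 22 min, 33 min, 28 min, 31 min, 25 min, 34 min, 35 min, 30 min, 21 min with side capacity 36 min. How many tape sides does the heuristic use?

Sorted descending: 35, 34, 33, 31, 30, 28, 25, 22, 21, 14.
  35 → side 1 (new)  [load 35/36]
  34 → side 2 (new)  [load 34/36]
  33 → side 3 (new)  [load 33/36]
  31 → side 4 (new)  [load 31/36]
  30 → side 5 (new)  [load 30/36]
  28 → side 6 (new)  [load 28/36]
  25 → side 7 (new)  [load 25/36]
  22 → side 8 (new)  [load 22/36]
  21 → side 9 (new)  [load 21/36]
  14 → side 8  [load 36/36]
9 tape sides opened.

9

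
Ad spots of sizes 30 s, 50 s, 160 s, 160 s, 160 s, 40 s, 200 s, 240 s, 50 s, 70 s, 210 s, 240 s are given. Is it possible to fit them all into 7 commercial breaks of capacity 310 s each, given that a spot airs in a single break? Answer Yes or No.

A valid assignment using 7 commercial breaks:
  break 1: 240 + 70 = 310
  break 2: 240 + 50 = 290
  break 3: 210 + 50 + 40 = 300
  break 4: 200 + 30 = 230
  break 5: 160 = 160
  break 6: 160 = 160
  break 7: 160 = 160
Every load is within 310 s, so 7 commercial breaks suffice.

Yes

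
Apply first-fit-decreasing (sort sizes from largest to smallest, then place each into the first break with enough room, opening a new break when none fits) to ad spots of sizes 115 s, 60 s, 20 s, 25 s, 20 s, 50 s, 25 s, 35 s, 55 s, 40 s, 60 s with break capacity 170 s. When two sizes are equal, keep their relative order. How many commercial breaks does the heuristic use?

3

Sorted descending: 115, 60, 60, 55, 50, 40, 35, 25, 25, 20, 20.
  115 → break 1 (new)  [load 115/170]
  60 → break 2 (new)  [load 60/170]
  60 → break 2  [load 120/170]
  55 → break 1  [load 170/170]
  50 → break 2  [load 170/170]
  40 → break 3 (new)  [load 40/170]
  35 → break 3  [load 75/170]
  25 → break 3  [load 100/170]
  25 → break 3  [load 125/170]
  20 → break 3  [load 145/170]
  20 → break 3  [load 165/170]
3 commercial breaks opened.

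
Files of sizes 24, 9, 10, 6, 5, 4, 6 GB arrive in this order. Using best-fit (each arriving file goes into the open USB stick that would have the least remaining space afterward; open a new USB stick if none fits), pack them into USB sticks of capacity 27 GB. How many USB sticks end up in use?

3

  24 → USB stick 1 (new)  [load 24/27]
  9 → USB stick 2 (new)  [load 9/27]
  10 → USB stick 2  [load 19/27]
  6 → USB stick 2  [load 25/27]
  5 → USB stick 3 (new)  [load 5/27]
  4 → USB stick 3  [load 9/27]
  6 → USB stick 3  [load 15/27]
3 USB sticks opened.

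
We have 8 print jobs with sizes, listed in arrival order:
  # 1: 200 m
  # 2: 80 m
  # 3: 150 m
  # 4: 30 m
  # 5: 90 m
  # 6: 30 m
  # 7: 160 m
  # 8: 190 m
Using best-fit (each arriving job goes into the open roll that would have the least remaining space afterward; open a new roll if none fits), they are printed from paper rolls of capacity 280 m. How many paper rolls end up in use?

4

  200 → roll 1 (new)  [load 200/280]
  80 → roll 1  [load 280/280]
  150 → roll 2 (new)  [load 150/280]
  30 → roll 2  [load 180/280]
  90 → roll 2  [load 270/280]
  30 → roll 3 (new)  [load 30/280]
  160 → roll 3  [load 190/280]
  190 → roll 4 (new)  [load 190/280]
4 paper rolls opened.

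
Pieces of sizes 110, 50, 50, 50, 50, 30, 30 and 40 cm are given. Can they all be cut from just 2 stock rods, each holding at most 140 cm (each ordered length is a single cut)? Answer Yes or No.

Total = 410 cm; ⌈410/140⌉ = 3.
At least 3 stock rods are required, but only 2 are allowed.

No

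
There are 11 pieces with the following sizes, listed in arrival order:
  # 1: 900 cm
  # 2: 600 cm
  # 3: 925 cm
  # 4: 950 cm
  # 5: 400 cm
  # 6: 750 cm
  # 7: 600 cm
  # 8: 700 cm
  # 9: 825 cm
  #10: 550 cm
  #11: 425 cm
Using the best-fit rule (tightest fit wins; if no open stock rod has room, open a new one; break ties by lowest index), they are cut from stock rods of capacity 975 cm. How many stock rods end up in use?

  900 → stock rod 1 (new)  [load 900/975]
  600 → stock rod 2 (new)  [load 600/975]
  925 → stock rod 3 (new)  [load 925/975]
  950 → stock rod 4 (new)  [load 950/975]
  400 → stock rod 5 (new)  [load 400/975]
  750 → stock rod 6 (new)  [load 750/975]
  600 → stock rod 7 (new)  [load 600/975]
  700 → stock rod 8 (new)  [load 700/975]
  825 → stock rod 9 (new)  [load 825/975]
  550 → stock rod 5  [load 950/975]
  425 → stock rod 10 (new)  [load 425/975]
10 stock rods opened.

10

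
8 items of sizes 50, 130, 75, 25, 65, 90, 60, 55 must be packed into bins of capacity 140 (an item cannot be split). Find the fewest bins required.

Total = 130 + 90 + 75 + 65 + 60 + 55 + 50 + 25 = 550.
Lower bound: ⌈550/140⌉ = 4 bins.
A packing using 4 bins:
  bin 1: 130 = 130
  bin 2: 90 + 50 = 140
  bin 3: 75 + 65 = 140
  bin 4: 60 + 55 + 25 = 140
This matches the lower bound, so 4 is optimal.

4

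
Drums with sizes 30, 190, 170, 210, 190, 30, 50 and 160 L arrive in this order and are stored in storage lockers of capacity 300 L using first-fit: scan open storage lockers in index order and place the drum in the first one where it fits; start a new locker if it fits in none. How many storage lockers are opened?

  30 → locker 1 (new)  [load 30/300]
  190 → locker 1  [load 220/300]
  170 → locker 2 (new)  [load 170/300]
  210 → locker 3 (new)  [load 210/300]
  190 → locker 4 (new)  [load 190/300]
  30 → locker 1  [load 250/300]
  50 → locker 1  [load 300/300]
  160 → locker 5 (new)  [load 160/300]
5 storage lockers opened.

5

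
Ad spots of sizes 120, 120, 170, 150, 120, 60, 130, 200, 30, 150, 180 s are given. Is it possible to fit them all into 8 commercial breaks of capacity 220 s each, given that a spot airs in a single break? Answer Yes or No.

Total = 1430 s; ⌈1430/220⌉ = 7.
9 ad spots each exceed half the capacity and cannot share a break, forcing at least 9 commercial breaks.
At least 9 commercial breaks are required, but only 8 are allowed.

No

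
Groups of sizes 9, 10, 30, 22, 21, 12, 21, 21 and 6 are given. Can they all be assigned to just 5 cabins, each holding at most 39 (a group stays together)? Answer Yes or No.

A valid assignment using 5 cabins:
  cabin 1: 30 + 9 = 39
  cabin 2: 22 + 12 = 34
  cabin 3: 21 + 10 + 6 = 37
  cabin 4: 21 = 21
  cabin 5: 21 = 21
Every load is within 39, so 5 cabins suffice.

Yes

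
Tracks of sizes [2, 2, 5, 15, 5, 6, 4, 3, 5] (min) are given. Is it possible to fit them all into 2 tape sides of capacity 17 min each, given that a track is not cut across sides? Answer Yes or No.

No

Total = 47 min; ⌈47/17⌉ = 3.
At least 3 tape sides are required, but only 2 are allowed.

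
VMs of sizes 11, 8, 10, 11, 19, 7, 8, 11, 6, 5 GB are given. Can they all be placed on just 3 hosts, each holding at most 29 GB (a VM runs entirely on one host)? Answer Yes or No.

Total = 96 GB; ⌈96/29⌉ = 4.
At least 4 hosts are required, but only 3 are allowed.

No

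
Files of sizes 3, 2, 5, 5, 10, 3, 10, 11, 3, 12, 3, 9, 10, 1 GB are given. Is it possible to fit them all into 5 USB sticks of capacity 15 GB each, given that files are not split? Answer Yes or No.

No

Total = 87 GB; ⌈87/15⌉ = 6.
At least 6 USB sticks are required, but only 5 are allowed.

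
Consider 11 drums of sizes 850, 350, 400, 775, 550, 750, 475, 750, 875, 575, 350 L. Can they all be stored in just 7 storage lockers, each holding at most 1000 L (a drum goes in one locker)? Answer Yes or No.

Total = 6700 L; ⌈6700/1000⌉ = 7.
The bound of 7 does not rule out 7, but exhaustive search shows no assignment into 7 storage lockers of capacity 1000 L exists — the minimum is 8.

No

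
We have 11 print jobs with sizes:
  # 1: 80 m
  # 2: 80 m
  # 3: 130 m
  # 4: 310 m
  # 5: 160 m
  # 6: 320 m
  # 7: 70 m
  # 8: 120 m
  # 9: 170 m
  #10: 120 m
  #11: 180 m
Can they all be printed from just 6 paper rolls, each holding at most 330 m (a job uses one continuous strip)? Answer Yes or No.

Yes

A valid assignment using 6 paper rolls:
  roll 1: 320 = 320
  roll 2: 310 = 310
  roll 3: 180 + 130 = 310
  roll 4: 170 + 160 = 330
  roll 5: 120 + 120 + 80 = 320
  roll 6: 80 + 70 = 150
Every load is within 330 m, so 6 paper rolls suffice.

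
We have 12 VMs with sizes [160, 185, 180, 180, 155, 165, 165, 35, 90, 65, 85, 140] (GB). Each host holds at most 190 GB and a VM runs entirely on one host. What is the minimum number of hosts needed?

Total = 185 + 180 + 180 + 165 + 165 + 160 + 155 + 140 + 90 + 85 + 65 + 35 = 1605 GB.
Lower bound: ⌈1605/190⌉ = 9 hosts.
A packing using 10 hosts:
  host 1: 185 = 185
  host 2: 180 = 180
  host 3: 180 = 180
  host 4: 165 = 165
  host 5: 165 = 165
  host 6: 160 = 160
  host 7: 155 + 35 = 190
  host 8: 140 = 140
  host 9: 90 + 85 = 175
  host 10: 65 = 65
No arrangement into 9 hosts stays within capacity, so 10 is optimal.

10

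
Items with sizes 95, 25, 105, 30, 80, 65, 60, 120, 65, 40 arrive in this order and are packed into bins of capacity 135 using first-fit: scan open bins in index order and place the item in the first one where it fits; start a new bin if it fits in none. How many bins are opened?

  95 → bin 1 (new)  [load 95/135]
  25 → bin 1  [load 120/135]
  105 → bin 2 (new)  [load 105/135]
  30 → bin 2  [load 135/135]
  80 → bin 3 (new)  [load 80/135]
  65 → bin 4 (new)  [load 65/135]
  60 → bin 4  [load 125/135]
  120 → bin 5 (new)  [load 120/135]
  65 → bin 6 (new)  [load 65/135]
  40 → bin 3  [load 120/135]
6 bins opened.

6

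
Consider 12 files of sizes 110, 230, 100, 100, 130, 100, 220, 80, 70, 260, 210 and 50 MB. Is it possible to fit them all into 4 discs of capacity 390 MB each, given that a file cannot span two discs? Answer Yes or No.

No

Total = 1660 MB; ⌈1660/390⌉ = 5.
At least 5 discs are required, but only 4 are allowed.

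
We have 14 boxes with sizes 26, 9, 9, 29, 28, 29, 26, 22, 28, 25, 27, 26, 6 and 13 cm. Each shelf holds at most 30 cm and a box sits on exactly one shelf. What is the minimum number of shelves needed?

Total = 29 + 29 + 28 + 28 + 27 + 26 + 26 + 26 + 25 + 22 + 13 + 9 + 9 + 6 = 303 cm.
Lower bound: ⌈303/30⌉ = 11 shelves.
A packing using 12 shelves:
  shelf 1: 29 = 29
  shelf 2: 29 = 29
  shelf 3: 28 = 28
  shelf 4: 28 = 28
  shelf 5: 27 = 27
  shelf 6: 26 = 26
  shelf 7: 26 = 26
  shelf 8: 26 = 26
  shelf 9: 25 = 25
  shelf 10: 22 + 6 = 28
  shelf 11: 13 + 9 = 22
  shelf 12: 9 = 9
No arrangement into 11 shelves stays within capacity, so 12 is optimal.

12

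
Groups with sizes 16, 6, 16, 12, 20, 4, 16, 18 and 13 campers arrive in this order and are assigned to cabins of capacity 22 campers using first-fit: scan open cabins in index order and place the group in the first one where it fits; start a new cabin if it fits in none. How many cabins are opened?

7

  16 → cabin 1 (new)  [load 16/22]
  6 → cabin 1  [load 22/22]
  16 → cabin 2 (new)  [load 16/22]
  12 → cabin 3 (new)  [load 12/22]
  20 → cabin 4 (new)  [load 20/22]
  4 → cabin 2  [load 20/22]
  16 → cabin 5 (new)  [load 16/22]
  18 → cabin 6 (new)  [load 18/22]
  13 → cabin 7 (new)  [load 13/22]
7 cabins opened.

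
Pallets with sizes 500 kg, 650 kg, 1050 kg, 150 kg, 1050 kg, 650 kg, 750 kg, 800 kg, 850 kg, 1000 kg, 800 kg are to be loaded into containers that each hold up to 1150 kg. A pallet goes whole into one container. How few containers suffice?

Total = 1050 + 1050 + 1000 + 850 + 800 + 800 + 750 + 650 + 650 + 500 + 150 = 8250 kg.
Lower bound: ⌈8250/1150⌉ = 8 containers.
Also, 9 pallets each exceed 575 kg, and no two of those can share a container, so at least 9 containers are needed.
A packing using 9 containers:
  container 1: 1050 = 1050
  container 2: 1050 = 1050
  container 3: 1000 + 150 = 1150
  container 4: 850 = 850
  container 5: 800 = 800
  container 6: 800 = 800
  container 7: 750 = 750
  container 8: 650 + 500 = 1150
  container 9: 650 = 650
This matches the lower bound, so 9 is optimal.

9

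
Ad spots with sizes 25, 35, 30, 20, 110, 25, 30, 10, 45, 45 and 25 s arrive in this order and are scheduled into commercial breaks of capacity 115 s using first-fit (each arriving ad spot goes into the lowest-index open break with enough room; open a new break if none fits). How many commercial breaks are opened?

4

  25 → break 1 (new)  [load 25/115]
  35 → break 1  [load 60/115]
  30 → break 1  [load 90/115]
  20 → break 1  [load 110/115]
  110 → break 2 (new)  [load 110/115]
  25 → break 3 (new)  [load 25/115]
  30 → break 3  [load 55/115]
  10 → break 3  [load 65/115]
  45 → break 3  [load 110/115]
  45 → break 4 (new)  [load 45/115]
  25 → break 4  [load 70/115]
4 commercial breaks opened.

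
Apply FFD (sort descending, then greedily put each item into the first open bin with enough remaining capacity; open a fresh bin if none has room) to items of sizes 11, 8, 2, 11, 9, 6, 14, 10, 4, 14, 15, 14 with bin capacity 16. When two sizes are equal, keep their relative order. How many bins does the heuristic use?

Sorted descending: 15, 14, 14, 14, 11, 11, 10, 9, 8, 6, 4, 2.
  15 → bin 1 (new)  [load 15/16]
  14 → bin 2 (new)  [load 14/16]
  14 → bin 3 (new)  [load 14/16]
  14 → bin 4 (new)  [load 14/16]
  11 → bin 5 (new)  [load 11/16]
  11 → bin 6 (new)  [load 11/16]
  10 → bin 7 (new)  [load 10/16]
  9 → bin 8 (new)  [load 9/16]
  8 → bin 9 (new)  [load 8/16]
  6 → bin 7  [load 16/16]
  4 → bin 5  [load 15/16]
  2 → bin 2  [load 16/16]
9 bins opened.

9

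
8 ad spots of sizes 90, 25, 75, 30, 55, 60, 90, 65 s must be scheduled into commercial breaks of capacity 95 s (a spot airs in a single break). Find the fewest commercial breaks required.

Total = 90 + 90 + 75 + 65 + 60 + 55 + 30 + 25 = 490 s.
Lower bound: ⌈490/95⌉ = 6 commercial breaks.
A packing using 6 commercial breaks:
  break 1: 90 = 90
  break 2: 90 = 90
  break 3: 75 = 75
  break 4: 65 + 30 = 95
  break 5: 60 + 25 = 85
  break 6: 55 = 55
This matches the lower bound, so 6 is optimal.

6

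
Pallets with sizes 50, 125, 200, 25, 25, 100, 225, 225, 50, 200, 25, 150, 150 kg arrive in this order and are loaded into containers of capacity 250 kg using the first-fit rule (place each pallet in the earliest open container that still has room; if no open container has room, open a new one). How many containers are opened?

7

  50 → container 1 (new)  [load 50/250]
  125 → container 1  [load 175/250]
  200 → container 2 (new)  [load 200/250]
  25 → container 1  [load 200/250]
  25 → container 1  [load 225/250]
  100 → container 3 (new)  [load 100/250]
  225 → container 4 (new)  [load 225/250]
  225 → container 5 (new)  [load 225/250]
  50 → container 2  [load 250/250]
  200 → container 6 (new)  [load 200/250]
  25 → container 1  [load 250/250]
  150 → container 3  [load 250/250]
  150 → container 7 (new)  [load 150/250]
7 containers opened.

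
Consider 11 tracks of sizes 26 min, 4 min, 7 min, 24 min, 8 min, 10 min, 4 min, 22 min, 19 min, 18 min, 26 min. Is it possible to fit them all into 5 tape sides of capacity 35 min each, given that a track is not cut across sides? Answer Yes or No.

Total = 168 min; ⌈168/35⌉ = 5.
6 tracks each exceed half the capacity and cannot share a side, forcing at least 6 tape sides.
At least 6 tape sides are required, but only 5 are allowed.

No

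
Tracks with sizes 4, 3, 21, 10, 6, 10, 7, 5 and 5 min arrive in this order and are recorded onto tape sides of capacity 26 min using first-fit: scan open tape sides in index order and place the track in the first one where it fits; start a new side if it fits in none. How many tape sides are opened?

3

  4 → side 1 (new)  [load 4/26]
  3 → side 1  [load 7/26]
  21 → side 2 (new)  [load 21/26]
  10 → side 1  [load 17/26]
  6 → side 1  [load 23/26]
  10 → side 3 (new)  [load 10/26]
  7 → side 3  [load 17/26]
  5 → side 2  [load 26/26]
  5 → side 3  [load 22/26]
3 tape sides opened.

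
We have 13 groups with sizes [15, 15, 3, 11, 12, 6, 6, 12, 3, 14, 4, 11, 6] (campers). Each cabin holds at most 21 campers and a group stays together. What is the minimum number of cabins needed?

7

Total = 15 + 15 + 14 + 12 + 12 + 11 + 11 + 6 + 6 + 6 + 4 + 3 + 3 = 118 campers.
Lower bound: ⌈118/21⌉ = 6 cabins.
Also, 7 groups each exceed 21/2 campers, and no two of those can share a cabin, so at least 7 cabins are needed.
A packing using 7 cabins:
  cabin 1: 15 + 6 = 21
  cabin 2: 15 + 6 = 21
  cabin 3: 14 + 6 = 20
  cabin 4: 12 + 4 + 3 = 19
  cabin 5: 12 + 3 = 15
  cabin 6: 11 = 11
  cabin 7: 11 = 11
This matches the lower bound, so 7 is optimal.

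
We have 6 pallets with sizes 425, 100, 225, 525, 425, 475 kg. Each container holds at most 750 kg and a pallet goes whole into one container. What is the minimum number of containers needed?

4

Total = 525 + 475 + 425 + 425 + 225 + 100 = 2175 kg.
Lower bound: ⌈2175/750⌉ = 3 containers.
Also, 4 pallets each exceed 375 kg, and no two of those can share a container, so at least 4 containers are needed.
A packing using 4 containers:
  container 1: 525 + 225 = 750
  container 2: 475 + 100 = 575
  container 3: 425 = 425
  container 4: 425 = 425
This matches the lower bound, so 4 is optimal.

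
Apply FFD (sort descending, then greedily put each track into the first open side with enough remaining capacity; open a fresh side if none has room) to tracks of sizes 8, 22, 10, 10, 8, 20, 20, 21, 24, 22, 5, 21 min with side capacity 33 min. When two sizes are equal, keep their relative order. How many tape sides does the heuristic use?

7

Sorted descending: 24, 22, 22, 21, 21, 20, 20, 10, 10, 8, 8, 5.
  24 → side 1 (new)  [load 24/33]
  22 → side 2 (new)  [load 22/33]
  22 → side 3 (new)  [load 22/33]
  21 → side 4 (new)  [load 21/33]
  21 → side 5 (new)  [load 21/33]
  20 → side 6 (new)  [load 20/33]
  20 → side 7 (new)  [load 20/33]
  10 → side 2  [load 32/33]
  10 → side 3  [load 32/33]
  8 → side 1  [load 32/33]
  8 → side 4  [load 29/33]
  5 → side 5  [load 26/33]
7 tape sides opened.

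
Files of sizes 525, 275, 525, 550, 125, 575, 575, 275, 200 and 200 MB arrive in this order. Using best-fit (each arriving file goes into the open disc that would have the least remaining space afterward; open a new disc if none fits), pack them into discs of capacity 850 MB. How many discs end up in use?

5

  525 → disc 1 (new)  [load 525/850]
  275 → disc 1  [load 800/850]
  525 → disc 2 (new)  [load 525/850]
  550 → disc 3 (new)  [load 550/850]
  125 → disc 3  [load 675/850]
  575 → disc 4 (new)  [load 575/850]
  575 → disc 5 (new)  [load 575/850]
  275 → disc 4  [load 850/850]
  200 → disc 5  [load 775/850]
  200 → disc 2  [load 725/850]
5 discs opened.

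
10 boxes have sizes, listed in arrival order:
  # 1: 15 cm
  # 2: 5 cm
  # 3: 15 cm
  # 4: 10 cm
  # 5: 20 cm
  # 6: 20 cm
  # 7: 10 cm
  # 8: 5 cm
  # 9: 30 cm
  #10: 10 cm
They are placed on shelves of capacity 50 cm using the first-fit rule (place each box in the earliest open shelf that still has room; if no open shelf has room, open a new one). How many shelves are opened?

3

  15 → shelf 1 (new)  [load 15/50]
  5 → shelf 1  [load 20/50]
  15 → shelf 1  [load 35/50]
  10 → shelf 1  [load 45/50]
  20 → shelf 2 (new)  [load 20/50]
  20 → shelf 2  [load 40/50]
  10 → shelf 2  [load 50/50]
  5 → shelf 1  [load 50/50]
  30 → shelf 3 (new)  [load 30/50]
  10 → shelf 3  [load 40/50]
3 shelves opened.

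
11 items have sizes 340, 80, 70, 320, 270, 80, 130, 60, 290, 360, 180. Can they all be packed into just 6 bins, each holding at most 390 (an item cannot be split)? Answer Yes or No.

Yes

A valid assignment using 6 bins:
  bin 1: 360 = 360
  bin 2: 340 = 340
  bin 3: 320 + 70 = 390
  bin 4: 290 + 80 = 370
  bin 5: 270 + 80 = 350
  bin 6: 180 + 130 + 60 = 370
Every load is within 390, so 6 bins suffice.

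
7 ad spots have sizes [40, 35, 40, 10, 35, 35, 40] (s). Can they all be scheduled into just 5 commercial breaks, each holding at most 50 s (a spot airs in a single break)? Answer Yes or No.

Total = 235 s; ⌈235/50⌉ = 5.
6 ad spots each exceed half the capacity and cannot share a break, forcing at least 6 commercial breaks.
At least 6 commercial breaks are required, but only 5 are allowed.

No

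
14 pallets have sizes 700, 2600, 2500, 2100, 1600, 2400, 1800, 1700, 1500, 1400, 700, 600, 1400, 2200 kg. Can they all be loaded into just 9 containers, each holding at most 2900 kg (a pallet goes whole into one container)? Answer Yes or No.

Total = 23200 kg; ⌈23200/2900⌉ = 8.
9 pallets each exceed half the capacity and cannot share a container, forcing at least 9 containers.
The bound of 9 does not rule out 9, but exhaustive search shows no assignment into 9 containers of capacity 2900 kg exists — the minimum is 10.

No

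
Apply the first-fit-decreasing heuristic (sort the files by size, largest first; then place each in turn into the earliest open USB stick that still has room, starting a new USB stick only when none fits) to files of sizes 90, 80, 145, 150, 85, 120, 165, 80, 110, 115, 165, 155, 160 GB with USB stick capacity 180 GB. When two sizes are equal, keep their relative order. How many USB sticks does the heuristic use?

11

Sorted descending: 165, 165, 160, 155, 150, 145, 120, 115, 110, 90, 85, 80, 80.
  165 → USB stick 1 (new)  [load 165/180]
  165 → USB stick 2 (new)  [load 165/180]
  160 → USB stick 3 (new)  [load 160/180]
  155 → USB stick 4 (new)  [load 155/180]
  150 → USB stick 5 (new)  [load 150/180]
  145 → USB stick 6 (new)  [load 145/180]
  120 → USB stick 7 (new)  [load 120/180]
  115 → USB stick 8 (new)  [load 115/180]
  110 → USB stick 9 (new)  [load 110/180]
  90 → USB stick 10 (new)  [load 90/180]
  85 → USB stick 10  [load 175/180]
  80 → USB stick 11 (new)  [load 80/180]
  80 → USB stick 11  [load 160/180]
11 USB sticks opened.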